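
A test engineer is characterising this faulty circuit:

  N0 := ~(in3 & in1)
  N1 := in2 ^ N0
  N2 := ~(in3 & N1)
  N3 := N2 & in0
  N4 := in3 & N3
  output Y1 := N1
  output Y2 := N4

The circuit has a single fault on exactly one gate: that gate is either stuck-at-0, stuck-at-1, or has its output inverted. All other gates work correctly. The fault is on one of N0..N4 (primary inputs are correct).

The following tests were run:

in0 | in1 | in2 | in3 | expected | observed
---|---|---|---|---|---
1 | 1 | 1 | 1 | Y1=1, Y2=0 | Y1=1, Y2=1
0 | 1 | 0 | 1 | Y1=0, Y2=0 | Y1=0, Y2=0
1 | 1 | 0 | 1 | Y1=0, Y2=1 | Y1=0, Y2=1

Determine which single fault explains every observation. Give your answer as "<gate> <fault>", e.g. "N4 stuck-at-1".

N2 stuck-at-1

Fault-free values for test 1 (in0=1, in1=1, in2=1, in3=1): N0=0, N1=1, N2=0, N3=0, N4=0, giving Y1=1, Y2=0. Observed Y1=1, Y2=1.
Test 1: faults giving observed Y1=1, Y2=1 are {N2 stuck-at-1, N2 inverted output, N3 stuck-at-1, N3 inverted output, N4 stuck-at-1, N4 inverted output}.
Test 2 (in0=0, in1=1, in2=0, in3=1): fault-free N0=0, N1=0, N2=1, N3=0, N4=0 → Y1=0, Y2=0; observed Y1=0, Y2=0. Eliminates N3 stuck-at-1, N3 inverted output, N4 stuck-at-1, N4 inverted output.
Test 3 (in0=1, in1=1, in2=0, in3=1): fault-free N0=0, N1=0, N2=1, N3=1, N4=1 → Y1=0, Y2=1; observed Y1=0, Y2=1. Eliminates N2 inverted output.
Only N2 stuck-at-1 is consistent with every test.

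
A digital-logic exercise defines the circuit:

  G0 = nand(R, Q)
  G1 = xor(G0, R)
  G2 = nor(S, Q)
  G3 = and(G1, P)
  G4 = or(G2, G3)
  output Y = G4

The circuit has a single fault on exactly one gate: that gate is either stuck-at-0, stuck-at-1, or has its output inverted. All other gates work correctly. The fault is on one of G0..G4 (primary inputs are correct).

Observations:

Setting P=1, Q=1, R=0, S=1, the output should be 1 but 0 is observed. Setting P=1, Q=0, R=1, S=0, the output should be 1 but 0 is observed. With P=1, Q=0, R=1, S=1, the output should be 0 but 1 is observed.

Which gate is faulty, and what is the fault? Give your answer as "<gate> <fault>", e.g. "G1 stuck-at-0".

Fault-free values for test 1 (P=1, Q=1, R=0, S=1): G0=1, G1=1, G2=0, G3=1, G4=1, giving Y=1. Observed 0.
Test 1: faults giving observed 0 are {G0 stuck-at-0, G0 inverted output, G1 stuck-at-0, G1 inverted output, G3 stuck-at-0, G3 inverted output, G4 stuck-at-0, G4 inverted output}.
Test 2 (P=1, Q=0, R=1, S=0): fault-free G0=1, G1=0, G2=1, G3=0, G4=1 → 1; observed 0. Eliminates G0 stuck-at-0, G0 inverted output, G1 stuck-at-0, G1 inverted output, G3 stuck-at-0, G3 inverted output.
Test 3 (P=1, Q=0, R=1, S=1): fault-free G0=1, G1=0, G2=0, G3=0, G4=0 → 0; observed 1. Eliminates G4 stuck-at-0.
Only G4 inverted output is consistent with every test.

G4 inverted output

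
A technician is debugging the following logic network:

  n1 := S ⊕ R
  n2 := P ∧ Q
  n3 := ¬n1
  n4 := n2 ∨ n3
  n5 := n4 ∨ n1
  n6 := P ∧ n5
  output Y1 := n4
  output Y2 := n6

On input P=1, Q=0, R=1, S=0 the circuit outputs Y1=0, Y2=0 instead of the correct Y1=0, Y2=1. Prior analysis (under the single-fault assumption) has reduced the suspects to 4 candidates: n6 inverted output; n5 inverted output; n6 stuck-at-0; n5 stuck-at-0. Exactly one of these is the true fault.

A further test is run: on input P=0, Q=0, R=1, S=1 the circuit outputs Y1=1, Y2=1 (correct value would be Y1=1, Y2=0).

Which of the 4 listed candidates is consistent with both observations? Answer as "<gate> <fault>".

n6 inverted output

Evaluate each candidate on input P=0, Q=0, R=1, S=1:
  n6 inverted output: n1=0, n2=0, n3=1, n4=1, n5=1, n6=1 [inverted output] → Y1=1, Y2=1 — matches
  n5 inverted output: n1=0, n2=0, n3=1, n4=1, n5=0 [inverted output], n6=0 → Y1=1, Y2=0 — eliminated
  n6 stuck-at-0: n1=0, n2=0, n3=1, n4=1, n5=1, n6=0 [stuck-at-0] → Y1=1, Y2=0 — eliminated
  n5 stuck-at-0: n1=0, n2=0, n3=1, n4=1, n5=0 [stuck-at-0], n6=0 → Y1=1, Y2=0 — eliminated
Only n6 inverted output reproduces the observed Y1=1, Y2=1.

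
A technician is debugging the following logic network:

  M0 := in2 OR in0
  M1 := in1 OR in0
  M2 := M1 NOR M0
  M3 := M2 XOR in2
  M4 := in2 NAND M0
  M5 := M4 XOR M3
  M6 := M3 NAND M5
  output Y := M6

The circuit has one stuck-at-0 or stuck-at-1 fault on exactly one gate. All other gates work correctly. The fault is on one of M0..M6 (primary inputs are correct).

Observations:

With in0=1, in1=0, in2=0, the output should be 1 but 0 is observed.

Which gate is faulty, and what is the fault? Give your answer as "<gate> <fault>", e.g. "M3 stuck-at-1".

Fault-free values for test 1 (in0=1, in1=0, in2=0): M0=1, M1=1, M2=0, M3=0, M4=1, M5=1, M6=1, giving Y=1. Observed 0.
Test 1: faults giving observed 0 are {M6 stuck-at-0}.
Only M6 stuck-at-0 is consistent with every test.

M6 stuck-at-0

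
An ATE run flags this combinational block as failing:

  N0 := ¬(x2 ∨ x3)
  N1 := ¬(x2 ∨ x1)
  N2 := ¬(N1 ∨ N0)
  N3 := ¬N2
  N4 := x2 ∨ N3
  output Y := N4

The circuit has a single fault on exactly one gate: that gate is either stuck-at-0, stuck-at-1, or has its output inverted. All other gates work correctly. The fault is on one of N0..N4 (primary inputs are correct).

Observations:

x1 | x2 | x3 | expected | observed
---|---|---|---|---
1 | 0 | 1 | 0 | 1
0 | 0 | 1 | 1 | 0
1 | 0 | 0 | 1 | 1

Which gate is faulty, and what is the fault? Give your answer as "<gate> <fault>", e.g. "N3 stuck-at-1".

Fault-free values for test 1 (x1=1, x2=0, x3=1): N0=0, N1=0, N2=1, N3=0, N4=0, giving Y=0. Observed 1.
Test 1: faults giving observed 1 are {N0 stuck-at-1, N0 inverted output, N1 stuck-at-1, N1 inverted output, N2 stuck-at-0, N2 inverted output, N3 stuck-at-1, N3 inverted output, N4 stuck-at-1, N4 inverted output}.
Test 2 (x1=0, x2=0, x3=1): fault-free N0=0, N1=1, N2=0, N3=1, N4=1 → 1; observed 0. Eliminates N0 stuck-at-1, N0 inverted output, N1 stuck-at-1, N2 stuck-at-0, N3 stuck-at-1, N4 stuck-at-1.
Test 3 (x1=1, x2=0, x3=0): fault-free N0=1, N1=0, N2=0, N3=1, N4=1 → 1; observed 1. Eliminates N2 inverted output, N3 inverted output, N4 inverted output.
Only N1 inverted output is consistent with every test.

N1 inverted output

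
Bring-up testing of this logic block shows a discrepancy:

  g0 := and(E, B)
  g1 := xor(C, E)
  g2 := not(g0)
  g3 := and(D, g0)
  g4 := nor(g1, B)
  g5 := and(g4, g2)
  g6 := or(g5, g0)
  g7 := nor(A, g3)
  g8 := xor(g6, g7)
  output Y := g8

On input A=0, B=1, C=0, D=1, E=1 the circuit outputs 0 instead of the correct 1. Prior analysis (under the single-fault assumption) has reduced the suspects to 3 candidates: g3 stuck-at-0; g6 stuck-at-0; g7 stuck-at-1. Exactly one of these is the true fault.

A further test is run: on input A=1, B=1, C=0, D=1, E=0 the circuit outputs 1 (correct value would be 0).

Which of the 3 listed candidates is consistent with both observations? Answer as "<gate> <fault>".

Evaluate each candidate on input A=1, B=1, C=0, D=1, E=0:
  g3 stuck-at-0: g0=0, g1=0, g2=1, g3=0 [stuck-at-0], g4=0, g5=0, g6=0, g7=0, g8=0 → 0 — eliminated
  g6 stuck-at-0: g0=0, g1=0, g2=1, g3=0, g4=0, g5=0, g6=0 [stuck-at-0], g7=0, g8=0 → 0 — eliminated
  g7 stuck-at-1: g0=0, g1=0, g2=1, g3=0, g4=0, g5=0, g6=0, g7=1 [stuck-at-1], g8=1 → 1 — matches
Only g7 stuck-at-1 reproduces the observed 1.

g7 stuck-at-1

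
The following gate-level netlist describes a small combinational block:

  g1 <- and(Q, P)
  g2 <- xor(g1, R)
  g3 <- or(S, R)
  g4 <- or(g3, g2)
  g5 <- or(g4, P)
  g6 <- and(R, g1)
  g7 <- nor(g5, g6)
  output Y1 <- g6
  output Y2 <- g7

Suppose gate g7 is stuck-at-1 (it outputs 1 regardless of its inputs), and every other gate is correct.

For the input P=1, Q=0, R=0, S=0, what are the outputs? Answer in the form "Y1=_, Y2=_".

Y1=0, Y2=1

Propagate with g7 forced: g1=0, g2=0, g3=0, g4=0, g5=1, g6=0, g7=1 [stuck-at-1].
So the outputs are Y1=0, Y2=1. (Without the fault they would be Y1=0, Y2=0.)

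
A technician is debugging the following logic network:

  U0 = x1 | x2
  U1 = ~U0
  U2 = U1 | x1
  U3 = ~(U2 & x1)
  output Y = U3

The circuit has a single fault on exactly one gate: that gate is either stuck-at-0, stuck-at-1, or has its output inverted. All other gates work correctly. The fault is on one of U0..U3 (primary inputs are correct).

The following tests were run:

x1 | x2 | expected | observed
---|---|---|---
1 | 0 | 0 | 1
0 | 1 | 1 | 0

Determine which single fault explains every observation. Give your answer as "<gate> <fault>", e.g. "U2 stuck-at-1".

U3 inverted output

Fault-free values for test 1 (x1=1, x2=0): U0=1, U1=0, U2=1, U3=0, giving Y=0. Observed 1.
Test 1: faults giving observed 1 are {U2 stuck-at-0, U2 inverted output, U3 stuck-at-1, U3 inverted output}.
Test 2 (x1=0, x2=1): fault-free U0=1, U1=0, U2=0, U3=1 → 1; observed 0. Eliminates U2 stuck-at-0, U2 inverted output, U3 stuck-at-1.
Only U3 inverted output is consistent with every test.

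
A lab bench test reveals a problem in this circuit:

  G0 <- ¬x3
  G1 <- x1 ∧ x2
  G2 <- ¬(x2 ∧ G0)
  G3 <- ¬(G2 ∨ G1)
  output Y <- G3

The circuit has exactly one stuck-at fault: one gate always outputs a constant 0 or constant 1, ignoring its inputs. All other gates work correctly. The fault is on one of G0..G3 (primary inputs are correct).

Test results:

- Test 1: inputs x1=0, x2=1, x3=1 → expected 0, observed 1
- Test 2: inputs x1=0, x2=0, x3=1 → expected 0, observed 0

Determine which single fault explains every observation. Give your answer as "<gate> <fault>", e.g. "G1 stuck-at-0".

Fault-free values for test 1 (x1=0, x2=1, x3=1): G0=0, G1=0, G2=1, G3=0, giving Y=0. Observed 1.
Test 1: faults giving observed 1 are {G0 stuck-at-1, G2 stuck-at-0, G3 stuck-at-1}.
Test 2 (x1=0, x2=0, x3=1): fault-free G0=0, G1=0, G2=1, G3=0 → 0; observed 0. Eliminates G2 stuck-at-0, G3 stuck-at-1.
Only G0 stuck-at-1 is consistent with every test.

G0 stuck-at-1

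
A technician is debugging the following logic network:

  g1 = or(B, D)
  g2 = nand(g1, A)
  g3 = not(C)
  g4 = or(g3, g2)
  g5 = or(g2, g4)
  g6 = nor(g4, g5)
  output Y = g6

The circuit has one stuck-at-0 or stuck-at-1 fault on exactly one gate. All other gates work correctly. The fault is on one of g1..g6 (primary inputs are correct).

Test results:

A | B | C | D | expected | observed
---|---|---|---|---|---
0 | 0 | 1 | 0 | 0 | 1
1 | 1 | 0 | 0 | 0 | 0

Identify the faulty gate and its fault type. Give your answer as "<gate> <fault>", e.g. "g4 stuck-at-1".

g2 stuck-at-0

Fault-free values for test 1 (A=0, B=0, C=1, D=0): g1=0, g2=1, g3=0, g4=1, g5=1, g6=0, giving Y=0. Observed 1.
Test 1: faults giving observed 1 are {g2 stuck-at-0, g6 stuck-at-1}.
Test 2 (A=1, B=1, C=0, D=0): fault-free g1=1, g2=0, g3=1, g4=1, g5=1, g6=0 → 0; observed 0. Eliminates g6 stuck-at-1.
Only g2 stuck-at-0 is consistent with every test.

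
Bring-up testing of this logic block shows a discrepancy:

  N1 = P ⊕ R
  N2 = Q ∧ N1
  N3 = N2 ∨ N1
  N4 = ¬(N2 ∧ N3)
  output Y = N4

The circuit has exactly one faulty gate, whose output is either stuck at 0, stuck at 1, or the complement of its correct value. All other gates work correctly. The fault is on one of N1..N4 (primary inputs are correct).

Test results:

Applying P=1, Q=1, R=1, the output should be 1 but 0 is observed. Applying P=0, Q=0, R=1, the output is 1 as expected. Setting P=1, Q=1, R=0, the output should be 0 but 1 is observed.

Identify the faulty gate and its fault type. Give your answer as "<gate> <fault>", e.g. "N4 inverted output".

N1 inverted output

Fault-free values for test 1 (P=1, Q=1, R=1): N1=0, N2=0, N3=0, N4=1, giving Y=1. Observed 0.
Test 1: faults giving observed 0 are {N1 stuck-at-1, N1 inverted output, N2 stuck-at-1, N2 inverted output, N4 stuck-at-0, N4 inverted output}.
Test 2 (P=0, Q=0, R=1): fault-free N1=1, N2=0, N3=1, N4=1 → 1; observed 1. Eliminates N2 stuck-at-1, N2 inverted output, N4 stuck-at-0, N4 inverted output.
Test 3 (P=1, Q=1, R=0): fault-free N1=1, N2=1, N3=1, N4=0 → 0; observed 1. Eliminates N1 stuck-at-1.
Only N1 inverted output is consistent with every test.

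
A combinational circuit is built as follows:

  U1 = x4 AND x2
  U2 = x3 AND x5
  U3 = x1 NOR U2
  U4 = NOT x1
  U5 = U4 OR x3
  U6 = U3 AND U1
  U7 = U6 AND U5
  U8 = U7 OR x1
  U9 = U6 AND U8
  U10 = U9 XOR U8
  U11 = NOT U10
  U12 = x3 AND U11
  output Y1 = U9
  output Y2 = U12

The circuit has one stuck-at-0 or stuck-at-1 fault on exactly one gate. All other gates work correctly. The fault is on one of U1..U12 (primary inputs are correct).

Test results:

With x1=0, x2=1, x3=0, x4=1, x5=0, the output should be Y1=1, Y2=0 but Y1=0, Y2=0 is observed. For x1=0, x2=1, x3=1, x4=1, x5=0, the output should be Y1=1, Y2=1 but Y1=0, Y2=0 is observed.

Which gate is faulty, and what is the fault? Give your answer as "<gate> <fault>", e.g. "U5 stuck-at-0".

U9 stuck-at-0

Fault-free values for test 1 (x1=0, x2=1, x3=0, x4=1, x5=0): U1=1, U2=0, U3=1, U4=1, U5=1, U6=1, U7=1, U8=1, U9=1, U10=0, U11=1, U12=0, giving Y1=1, Y2=0. Observed Y1=0, Y2=0.
Test 1: faults giving observed Y1=0, Y2=0 are {U1 stuck-at-0, U2 stuck-at-1, U3 stuck-at-0, U4 stuck-at-0, U5 stuck-at-0, U6 stuck-at-0, U7 stuck-at-0, U8 stuck-at-0, U9 stuck-at-0}.
Test 2 (x1=0, x2=1, x3=1, x4=1, x5=0): fault-free U1=1, U2=0, U3=1, U4=1, U5=1, U6=1, U7=1, U8=1, U9=1, U10=0, U11=1, U12=1 → Y1=1, Y2=1; observed Y1=0, Y2=0. Eliminates U1 stuck-at-0, U2 stuck-at-1, U3 stuck-at-0, U4 stuck-at-0, U5 stuck-at-0, U6 stuck-at-0, U7 stuck-at-0, U8 stuck-at-0.
Only U9 stuck-at-0 is consistent with every test.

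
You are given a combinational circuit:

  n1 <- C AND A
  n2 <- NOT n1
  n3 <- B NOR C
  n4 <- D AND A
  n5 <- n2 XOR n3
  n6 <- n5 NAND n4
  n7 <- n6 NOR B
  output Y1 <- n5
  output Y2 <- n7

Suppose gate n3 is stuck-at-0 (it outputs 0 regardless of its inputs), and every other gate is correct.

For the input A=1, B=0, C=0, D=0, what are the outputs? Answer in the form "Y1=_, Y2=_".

Y1=1, Y2=0

Propagate with n3 forced: n1=0, n2=1, n3=0 [stuck-at-0], n4=0, n5=1, n6=1, n7=0.
So the outputs are Y1=1, Y2=0. (Without the fault they would be Y1=0, Y2=0.)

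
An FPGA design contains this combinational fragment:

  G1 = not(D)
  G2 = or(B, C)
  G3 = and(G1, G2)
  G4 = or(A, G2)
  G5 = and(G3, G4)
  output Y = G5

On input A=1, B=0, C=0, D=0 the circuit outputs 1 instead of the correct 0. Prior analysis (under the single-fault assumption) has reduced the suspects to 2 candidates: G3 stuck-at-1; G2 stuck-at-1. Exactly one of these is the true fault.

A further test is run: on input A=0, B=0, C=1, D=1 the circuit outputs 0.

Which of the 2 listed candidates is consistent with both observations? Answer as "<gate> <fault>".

Evaluate each candidate on input A=0, B=0, C=1, D=1:
  G3 stuck-at-1: G1=0, G2=1, G3=1 [stuck-at-1], G4=1, G5=1 → 1 — eliminated
  G2 stuck-at-1: G1=0, G2=1 [stuck-at-1], G3=0, G4=1, G5=0 → 0 — matches
Only G2 stuck-at-1 reproduces the observed 0.

G2 stuck-at-1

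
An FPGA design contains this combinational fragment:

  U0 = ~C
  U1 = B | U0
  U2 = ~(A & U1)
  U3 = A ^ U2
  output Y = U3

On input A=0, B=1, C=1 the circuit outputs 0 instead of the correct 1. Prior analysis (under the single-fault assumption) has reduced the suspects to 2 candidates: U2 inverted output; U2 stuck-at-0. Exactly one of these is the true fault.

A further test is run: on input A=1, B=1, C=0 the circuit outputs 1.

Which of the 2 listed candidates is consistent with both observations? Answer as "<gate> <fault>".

Evaluate each candidate on input A=1, B=1, C=0:
  U2 inverted output: U0=1, U1=1, U2=1 [inverted output], U3=0 → 0 — eliminated
  U2 stuck-at-0: U0=1, U1=1, U2=0 [stuck-at-0], U3=1 → 1 — matches
Only U2 stuck-at-0 reproduces the observed 1.

U2 stuck-at-0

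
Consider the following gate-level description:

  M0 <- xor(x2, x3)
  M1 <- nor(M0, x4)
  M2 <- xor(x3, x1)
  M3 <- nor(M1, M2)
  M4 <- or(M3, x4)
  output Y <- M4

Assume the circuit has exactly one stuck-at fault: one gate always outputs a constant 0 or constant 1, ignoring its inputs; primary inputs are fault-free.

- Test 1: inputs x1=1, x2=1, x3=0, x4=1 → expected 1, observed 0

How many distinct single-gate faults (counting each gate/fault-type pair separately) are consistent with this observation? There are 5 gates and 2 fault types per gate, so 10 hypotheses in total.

1

Fault-free: M0=1, M1=0, M2=1, M3=0, M4=1 → 1. Observed 0.
  M0 stuck-at-0: output 1 ✗
  M0 stuck-at-1: output 1 ✗
  M1 stuck-at-0: output 1 ✗
  M1 stuck-at-1: output 1 ✗
  M2 stuck-at-0: output 1 ✗
  M2 stuck-at-1: output 1 ✗
  M3 stuck-at-0: output 1 ✗
  M3 stuck-at-1: output 1 ✗
  M4 stuck-at-0: output 0 ✓
  M4 stuck-at-1: output 1 ✗
Consistent faults: {M4 stuck-at-0} — 1 in all.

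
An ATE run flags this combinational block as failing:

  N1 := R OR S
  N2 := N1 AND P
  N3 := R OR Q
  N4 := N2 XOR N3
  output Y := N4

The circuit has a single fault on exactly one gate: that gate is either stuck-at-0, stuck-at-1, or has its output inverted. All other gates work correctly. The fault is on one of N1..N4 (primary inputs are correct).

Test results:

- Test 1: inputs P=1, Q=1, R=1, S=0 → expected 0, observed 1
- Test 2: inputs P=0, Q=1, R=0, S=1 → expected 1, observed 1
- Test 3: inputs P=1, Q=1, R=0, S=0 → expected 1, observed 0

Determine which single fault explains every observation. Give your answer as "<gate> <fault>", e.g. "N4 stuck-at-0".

N1 inverted output

Fault-free values for test 1 (P=1, Q=1, R=1, S=0): N1=1, N2=1, N3=1, N4=0, giving Y=0. Observed 1.
Test 1: faults giving observed 1 are {N1 stuck-at-0, N1 inverted output, N2 stuck-at-0, N2 inverted output, N3 stuck-at-0, N3 inverted output, N4 stuck-at-1, N4 inverted output}.
Test 2 (P=0, Q=1, R=0, S=1): fault-free N1=1, N2=0, N3=1, N4=1 → 1; observed 1. Eliminates N2 inverted output, N3 stuck-at-0, N3 inverted output, N4 inverted output.
Test 3 (P=1, Q=1, R=0, S=0): fault-free N1=0, N2=0, N3=1, N4=1 → 1; observed 0. Eliminates N1 stuck-at-0, N2 stuck-at-0, N4 stuck-at-1.
Only N1 inverted output is consistent with every test.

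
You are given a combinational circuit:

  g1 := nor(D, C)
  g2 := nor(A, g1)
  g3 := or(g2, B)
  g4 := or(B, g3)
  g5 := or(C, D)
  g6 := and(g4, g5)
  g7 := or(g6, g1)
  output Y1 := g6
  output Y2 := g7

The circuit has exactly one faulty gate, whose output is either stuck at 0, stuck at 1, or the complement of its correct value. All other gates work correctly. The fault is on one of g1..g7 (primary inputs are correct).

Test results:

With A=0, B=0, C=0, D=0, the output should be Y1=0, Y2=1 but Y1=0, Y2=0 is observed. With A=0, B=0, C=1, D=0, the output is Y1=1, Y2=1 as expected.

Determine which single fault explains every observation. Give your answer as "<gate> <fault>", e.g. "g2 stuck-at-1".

Fault-free values for test 1 (A=0, B=0, C=0, D=0): g1=1, g2=0, g3=0, g4=0, g5=0, g6=0, g7=1, giving Y1=0, Y2=1. Observed Y1=0, Y2=0.
Test 1: faults giving observed Y1=0, Y2=0 are {g1 stuck-at-0, g1 inverted output, g7 stuck-at-0, g7 inverted output}.
Test 2 (A=0, B=0, C=1, D=0): fault-free g1=0, g2=1, g3=1, g4=1, g5=1, g6=1, g7=1 → Y1=1, Y2=1; observed Y1=1, Y2=1. Eliminates g1 inverted output, g7 stuck-at-0, g7 inverted output.
Only g1 stuck-at-0 is consistent with every test.

g1 stuck-at-0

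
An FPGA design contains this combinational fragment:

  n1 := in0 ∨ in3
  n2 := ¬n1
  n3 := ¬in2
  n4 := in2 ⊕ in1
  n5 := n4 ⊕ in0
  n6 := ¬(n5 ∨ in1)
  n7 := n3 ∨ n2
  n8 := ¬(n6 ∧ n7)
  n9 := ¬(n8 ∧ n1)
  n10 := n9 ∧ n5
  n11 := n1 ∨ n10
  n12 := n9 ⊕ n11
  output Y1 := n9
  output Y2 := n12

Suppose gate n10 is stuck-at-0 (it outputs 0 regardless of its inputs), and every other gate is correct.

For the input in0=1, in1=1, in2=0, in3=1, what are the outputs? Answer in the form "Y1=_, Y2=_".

Propagate with n10 forced: n1=1, n2=0, n3=1, n4=1, n5=0, n6=0, n7=1, n8=1, n9=0, n10=0 [stuck-at-0], n11=1, n12=1.
So the outputs are Y1=0, Y2=1. (Same as the fault-free value — the fault is masked on this input.)

Y1=0, Y2=1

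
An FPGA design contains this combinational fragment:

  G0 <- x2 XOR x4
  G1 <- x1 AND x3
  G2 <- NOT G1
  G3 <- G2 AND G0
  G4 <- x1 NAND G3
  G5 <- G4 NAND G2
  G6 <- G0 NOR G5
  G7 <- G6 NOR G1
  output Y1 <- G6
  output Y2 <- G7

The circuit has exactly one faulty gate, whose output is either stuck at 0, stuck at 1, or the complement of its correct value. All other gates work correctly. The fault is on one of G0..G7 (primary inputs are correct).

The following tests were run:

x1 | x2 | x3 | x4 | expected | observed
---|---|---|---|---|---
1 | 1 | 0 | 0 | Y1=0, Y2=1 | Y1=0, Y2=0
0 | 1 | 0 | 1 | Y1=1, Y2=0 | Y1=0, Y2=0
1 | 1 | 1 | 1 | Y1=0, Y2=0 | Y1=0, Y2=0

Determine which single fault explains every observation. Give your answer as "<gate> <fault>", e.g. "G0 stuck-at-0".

Fault-free values for test 1 (x1=1, x2=1, x3=0, x4=0): G0=1, G1=0, G2=1, G3=1, G4=0, G5=1, G6=0, G7=1, giving Y1=0, Y2=1. Observed Y1=0, Y2=0.
Test 1: faults giving observed Y1=0, Y2=0 are {G1 stuck-at-1, G1 inverted output, G7 stuck-at-0, G7 inverted output}.
Test 2 (x1=0, x2=1, x3=0, x4=1): fault-free G0=0, G1=0, G2=1, G3=0, G4=1, G5=0, G6=1, G7=0 → Y1=1, Y2=0; observed Y1=0, Y2=0. Eliminates G7 stuck-at-0, G7 inverted output.
Test 3 (x1=1, x2=1, x3=1, x4=1): fault-free G0=0, G1=1, G2=0, G3=0, G4=1, G5=1, G6=0, G7=0 → Y1=0, Y2=0; observed Y1=0, Y2=0. Eliminates G1 inverted output.
Only G1 stuck-at-1 is consistent with every test.

G1 stuck-at-1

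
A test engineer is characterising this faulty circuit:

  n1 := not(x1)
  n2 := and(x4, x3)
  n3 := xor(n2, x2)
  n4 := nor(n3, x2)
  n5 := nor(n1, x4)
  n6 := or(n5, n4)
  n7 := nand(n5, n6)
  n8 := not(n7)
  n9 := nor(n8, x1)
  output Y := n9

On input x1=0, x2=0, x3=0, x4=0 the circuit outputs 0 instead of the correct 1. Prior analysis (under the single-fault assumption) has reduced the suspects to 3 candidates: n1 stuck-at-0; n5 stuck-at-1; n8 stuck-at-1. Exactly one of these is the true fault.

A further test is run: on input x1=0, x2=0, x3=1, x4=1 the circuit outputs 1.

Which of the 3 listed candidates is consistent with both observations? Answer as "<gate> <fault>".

n1 stuck-at-0

Evaluate each candidate on input x1=0, x2=0, x3=1, x4=1:
  n1 stuck-at-0: n1=0 [stuck-at-0], n2=1, n3=1, n4=0, n5=0, n6=0, n7=1, n8=0, n9=1 → 1 — matches
  n5 stuck-at-1: n1=1, n2=1, n3=1, n4=0, n5=1 [stuck-at-1], n6=1, n7=0, n8=1, n9=0 → 0 — eliminated
  n8 stuck-at-1: n1=1, n2=1, n3=1, n4=0, n5=0, n6=0, n7=1, n8=1 [stuck-at-1], n9=0 → 0 — eliminated
Only n1 stuck-at-0 reproduces the observed 1.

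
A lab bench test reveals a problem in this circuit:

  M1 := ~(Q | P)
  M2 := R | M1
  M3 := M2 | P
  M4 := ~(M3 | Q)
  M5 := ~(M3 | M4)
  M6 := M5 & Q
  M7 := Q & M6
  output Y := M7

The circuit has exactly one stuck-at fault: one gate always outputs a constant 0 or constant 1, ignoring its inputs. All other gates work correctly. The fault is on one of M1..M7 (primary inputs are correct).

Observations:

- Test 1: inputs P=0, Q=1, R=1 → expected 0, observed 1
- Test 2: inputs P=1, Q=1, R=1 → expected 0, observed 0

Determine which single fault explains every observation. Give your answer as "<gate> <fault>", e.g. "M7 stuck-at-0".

M2 stuck-at-0

Fault-free values for test 1 (P=0, Q=1, R=1): M1=0, M2=1, M3=1, M4=0, M5=0, M6=0, M7=0, giving Y=0. Observed 1.
Test 1: faults giving observed 1 are {M2 stuck-at-0, M3 stuck-at-0, M5 stuck-at-1, M6 stuck-at-1, M7 stuck-at-1}.
Test 2 (P=1, Q=1, R=1): fault-free M1=0, M2=1, M3=1, M4=0, M5=0, M6=0, M7=0 → 0; observed 0. Eliminates M3 stuck-at-0, M5 stuck-at-1, M6 stuck-at-1, M7 stuck-at-1.
Only M2 stuck-at-0 is consistent with every test.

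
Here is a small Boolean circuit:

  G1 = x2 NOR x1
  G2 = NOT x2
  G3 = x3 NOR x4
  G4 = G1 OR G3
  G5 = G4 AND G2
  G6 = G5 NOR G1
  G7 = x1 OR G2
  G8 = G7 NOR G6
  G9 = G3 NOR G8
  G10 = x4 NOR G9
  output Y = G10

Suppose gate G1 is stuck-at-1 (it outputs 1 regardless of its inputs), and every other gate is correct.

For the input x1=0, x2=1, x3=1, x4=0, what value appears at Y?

1

Propagate with G1 forced: G1=1 [stuck-at-1], G2=0, G3=0, G4=1, G5=0, G6=0, G7=0, G8=1, G9=0, G10=1.
So Y = 1. (Without the fault it would be 0.)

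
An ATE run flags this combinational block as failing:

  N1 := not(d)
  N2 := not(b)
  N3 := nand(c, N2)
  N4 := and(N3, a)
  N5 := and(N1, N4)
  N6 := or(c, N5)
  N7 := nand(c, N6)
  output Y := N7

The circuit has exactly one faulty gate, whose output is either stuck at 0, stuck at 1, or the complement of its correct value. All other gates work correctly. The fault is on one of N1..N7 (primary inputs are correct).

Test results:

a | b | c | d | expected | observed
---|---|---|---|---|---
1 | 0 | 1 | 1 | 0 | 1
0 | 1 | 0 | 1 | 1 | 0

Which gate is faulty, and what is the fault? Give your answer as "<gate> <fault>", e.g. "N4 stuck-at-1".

Fault-free values for test 1 (a=1, b=0, c=1, d=1): N1=0, N2=1, N3=0, N4=0, N5=0, N6=1, N7=0, giving Y=0. Observed 1.
Test 1: faults giving observed 1 are {N6 stuck-at-0, N6 inverted output, N7 stuck-at-1, N7 inverted output}.
Test 2 (a=0, b=1, c=0, d=1): fault-free N1=0, N2=0, N3=1, N4=0, N5=0, N6=0, N7=1 → 1; observed 0. Eliminates N6 stuck-at-0, N6 inverted output, N7 stuck-at-1.
Only N7 inverted output is consistent with every test.

N7 inverted output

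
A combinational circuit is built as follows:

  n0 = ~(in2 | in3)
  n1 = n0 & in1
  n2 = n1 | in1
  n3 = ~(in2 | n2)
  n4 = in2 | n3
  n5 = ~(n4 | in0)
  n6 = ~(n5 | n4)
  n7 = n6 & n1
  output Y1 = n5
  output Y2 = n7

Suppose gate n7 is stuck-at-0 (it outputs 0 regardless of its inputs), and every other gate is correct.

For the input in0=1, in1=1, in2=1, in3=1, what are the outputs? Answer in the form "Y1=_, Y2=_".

Y1=0, Y2=0

Propagate with n7 forced: n0=0, n1=0, n2=1, n3=0, n4=1, n5=0, n6=0, n7=0 [stuck-at-0].
So the outputs are Y1=0, Y2=0. (Same as the fault-free value — the fault is masked on this input.)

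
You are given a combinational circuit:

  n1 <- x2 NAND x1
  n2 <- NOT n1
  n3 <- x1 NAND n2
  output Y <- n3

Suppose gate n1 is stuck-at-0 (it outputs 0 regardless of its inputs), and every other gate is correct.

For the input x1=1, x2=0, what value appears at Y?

Propagate with n1 forced: n1=0 [stuck-at-0], n2=1, n3=0.
So Y = 0. (Without the fault it would be 1.)

0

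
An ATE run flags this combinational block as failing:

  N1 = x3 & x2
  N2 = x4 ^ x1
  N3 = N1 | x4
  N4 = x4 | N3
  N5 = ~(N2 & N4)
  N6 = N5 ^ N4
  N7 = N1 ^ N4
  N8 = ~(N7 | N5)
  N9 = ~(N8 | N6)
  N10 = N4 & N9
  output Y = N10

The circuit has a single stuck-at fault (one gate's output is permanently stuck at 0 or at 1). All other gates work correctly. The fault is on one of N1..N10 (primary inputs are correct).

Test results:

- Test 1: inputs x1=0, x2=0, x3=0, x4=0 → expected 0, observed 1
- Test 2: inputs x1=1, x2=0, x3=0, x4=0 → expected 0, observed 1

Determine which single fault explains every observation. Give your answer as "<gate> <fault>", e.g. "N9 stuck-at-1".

N10 stuck-at-1

Fault-free values for test 1 (x1=0, x2=0, x3=0, x4=0): N1=0, N2=0, N3=0, N4=0, N5=1, N6=1, N7=0, N8=0, N9=0, N10=0, giving Y=0. Observed 1.
Test 1: faults giving observed 1 are {N1 stuck-at-1, N3 stuck-at-1, N4 stuck-at-1, N10 stuck-at-1}.
Test 2 (x1=1, x2=0, x3=0, x4=0): fault-free N1=0, N2=1, N3=0, N4=0, N5=1, N6=1, N7=0, N8=0, N9=0, N10=0 → 0; observed 1. Eliminates N1 stuck-at-1, N3 stuck-at-1, N4 stuck-at-1.
Only N10 stuck-at-1 is consistent with every test.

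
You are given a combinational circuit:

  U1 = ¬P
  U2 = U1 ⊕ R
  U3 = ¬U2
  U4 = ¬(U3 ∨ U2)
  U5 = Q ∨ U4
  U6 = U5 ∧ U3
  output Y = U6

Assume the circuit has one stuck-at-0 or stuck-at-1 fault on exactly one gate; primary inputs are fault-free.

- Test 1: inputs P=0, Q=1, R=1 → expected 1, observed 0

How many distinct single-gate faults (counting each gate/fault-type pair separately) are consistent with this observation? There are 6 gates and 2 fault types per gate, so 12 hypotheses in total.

5

Fault-free: U1=1, U2=0, U3=1, U4=0, U5=1, U6=1 → 1. Observed 0.
  U1 stuck-at-0: output 0 ✓
  U1 stuck-at-1: output 1 ✗
  U2 stuck-at-0: output 1 ✗
  U2 stuck-at-1: output 0 ✓
  U3 stuck-at-0: output 0 ✓
  U3 stuck-at-1: output 1 ✗
  U4 stuck-at-0: output 1 ✗
  U4 stuck-at-1: output 1 ✗
  U5 stuck-at-0: output 0 ✓
  U5 stuck-at-1: output 1 ✗
  U6 stuck-at-0: output 0 ✓
  U6 stuck-at-1: output 1 ✗
Consistent faults: {U1 stuck-at-0, U2 stuck-at-1, U3 stuck-at-0, U5 stuck-at-0, U6 stuck-at-0} — 5 in all.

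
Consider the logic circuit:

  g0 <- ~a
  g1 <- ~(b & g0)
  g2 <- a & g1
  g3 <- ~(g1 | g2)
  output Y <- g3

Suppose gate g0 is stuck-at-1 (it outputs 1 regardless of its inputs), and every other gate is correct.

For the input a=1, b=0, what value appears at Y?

Propagate with g0 forced: g0=1 [stuck-at-1], g1=1, g2=1, g3=0.
So Y = 0. (Same as the fault-free value — the fault is masked on this input.)

0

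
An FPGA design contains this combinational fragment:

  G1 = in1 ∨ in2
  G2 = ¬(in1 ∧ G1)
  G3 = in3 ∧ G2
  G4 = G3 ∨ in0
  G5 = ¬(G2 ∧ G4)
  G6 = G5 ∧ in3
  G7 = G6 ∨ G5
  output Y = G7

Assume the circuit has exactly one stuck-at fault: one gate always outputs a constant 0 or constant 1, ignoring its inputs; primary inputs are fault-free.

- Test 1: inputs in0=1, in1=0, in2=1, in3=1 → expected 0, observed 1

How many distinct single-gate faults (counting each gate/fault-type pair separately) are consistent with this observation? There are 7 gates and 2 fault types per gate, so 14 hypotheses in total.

Fault-free: G1=1, G2=1, G3=1, G4=1, G5=0, G6=0, G7=0 → 0. Observed 1.
  G1 stuck-at-0: output 0 ✗
  G1 stuck-at-1: output 0 ✗
  G2 stuck-at-0: output 1 ✓
  G2 stuck-at-1: output 0 ✗
  G3 stuck-at-0: output 0 ✗
  G3 stuck-at-1: output 0 ✗
  G4 stuck-at-0: output 1 ✓
  G4 stuck-at-1: output 0 ✗
  G5 stuck-at-0: output 0 ✗
  G5 stuck-at-1: output 1 ✓
  G6 stuck-at-0: output 0 ✗
  G6 stuck-at-1: output 1 ✓
  G7 stuck-at-0: output 0 ✗
  G7 stuck-at-1: output 1 ✓
Consistent faults: {G2 stuck-at-0, G4 stuck-at-0, G5 stuck-at-1, G6 stuck-at-1, G7 stuck-at-1} — 5 in all.

5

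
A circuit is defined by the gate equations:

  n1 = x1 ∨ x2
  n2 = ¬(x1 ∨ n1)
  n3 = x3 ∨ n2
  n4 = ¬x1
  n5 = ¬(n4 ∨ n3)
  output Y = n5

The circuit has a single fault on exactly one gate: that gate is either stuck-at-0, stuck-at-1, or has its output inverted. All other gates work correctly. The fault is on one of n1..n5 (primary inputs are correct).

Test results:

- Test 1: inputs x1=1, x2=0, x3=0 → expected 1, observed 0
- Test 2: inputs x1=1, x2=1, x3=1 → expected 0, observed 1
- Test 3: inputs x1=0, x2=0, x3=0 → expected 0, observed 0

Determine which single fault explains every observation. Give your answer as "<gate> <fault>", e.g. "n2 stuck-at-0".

n3 inverted output

Fault-free values for test 1 (x1=1, x2=0, x3=0): n1=1, n2=0, n3=0, n4=0, n5=1, giving Y=1. Observed 0.
Test 1: faults giving observed 0 are {n2 stuck-at-1, n2 inverted output, n3 stuck-at-1, n3 inverted output, n4 stuck-at-1, n4 inverted output, n5 stuck-at-0, n5 inverted output}.
Test 2 (x1=1, x2=1, x3=1): fault-free n1=1, n2=0, n3=1, n4=0, n5=0 → 0; observed 1. Eliminates n2 stuck-at-1, n2 inverted output, n3 stuck-at-1, n4 stuck-at-1, n4 inverted output, n5 stuck-at-0.
Test 3 (x1=0, x2=0, x3=0): fault-free n1=0, n2=1, n3=1, n4=1, n5=0 → 0; observed 0. Eliminates n5 inverted output.
Only n3 inverted output is consistent with every test.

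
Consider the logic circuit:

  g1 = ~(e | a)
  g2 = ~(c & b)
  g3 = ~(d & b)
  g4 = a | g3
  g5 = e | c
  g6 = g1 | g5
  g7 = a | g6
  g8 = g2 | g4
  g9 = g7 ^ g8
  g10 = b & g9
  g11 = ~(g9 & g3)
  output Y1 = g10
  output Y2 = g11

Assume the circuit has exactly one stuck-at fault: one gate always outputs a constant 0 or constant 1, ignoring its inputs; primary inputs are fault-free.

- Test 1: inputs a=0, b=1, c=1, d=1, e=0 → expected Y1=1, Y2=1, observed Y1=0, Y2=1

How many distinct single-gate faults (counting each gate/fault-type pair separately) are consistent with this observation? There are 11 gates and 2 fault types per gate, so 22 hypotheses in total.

Fault-free: g1=1, g2=0, g3=0, g4=0, g5=1, g6=1, g7=1, g8=0, g9=1, g10=1, g11=1 → Y1=1, Y2=1. Observed Y1=0, Y2=1.
  g1: none of the 2 fault types match ✗
  g2: stuck-at-1 ✓; others ✗
  g3: stuck-at-1 ✓; others ✗
  g4: stuck-at-1 ✓; others ✗
  g5: none of the 2 fault types match ✗
  g6: stuck-at-0 ✓; others ✗
  g7: stuck-at-0 ✓; others ✗
  g8: stuck-at-1 ✓; others ✗
  g9: stuck-at-0 ✓; others ✗
  g10: stuck-at-0 ✓; others ✗
  g11: none of the 2 fault types match ✗
Consistent faults: {g2 stuck-at-1, g3 stuck-at-1, g4 stuck-at-1, g6 stuck-at-0, g7 stuck-at-0, g8 stuck-at-1, g9 stuck-at-0, g10 stuck-at-0} — 8 in all.

8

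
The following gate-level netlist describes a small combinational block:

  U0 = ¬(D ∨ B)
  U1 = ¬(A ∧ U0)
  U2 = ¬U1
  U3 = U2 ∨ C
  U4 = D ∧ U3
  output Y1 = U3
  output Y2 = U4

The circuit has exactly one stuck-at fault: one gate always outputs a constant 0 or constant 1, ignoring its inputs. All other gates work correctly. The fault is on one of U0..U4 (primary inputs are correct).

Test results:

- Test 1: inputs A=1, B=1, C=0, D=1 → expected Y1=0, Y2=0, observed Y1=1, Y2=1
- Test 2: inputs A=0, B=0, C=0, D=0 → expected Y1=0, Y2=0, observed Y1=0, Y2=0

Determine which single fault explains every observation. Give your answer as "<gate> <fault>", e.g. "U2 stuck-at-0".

U0 stuck-at-1

Fault-free values for test 1 (A=1, B=1, C=0, D=1): U0=0, U1=1, U2=0, U3=0, U4=0, giving Y1=0, Y2=0. Observed Y1=1, Y2=1.
Test 1: faults giving observed Y1=1, Y2=1 are {U0 stuck-at-1, U1 stuck-at-0, U2 stuck-at-1, U3 stuck-at-1}.
Test 2 (A=0, B=0, C=0, D=0): fault-free U0=1, U1=1, U2=0, U3=0, U4=0 → Y1=0, Y2=0; observed Y1=0, Y2=0. Eliminates U1 stuck-at-0, U2 stuck-at-1, U3 stuck-at-1.
Only U0 stuck-at-1 is consistent with every test.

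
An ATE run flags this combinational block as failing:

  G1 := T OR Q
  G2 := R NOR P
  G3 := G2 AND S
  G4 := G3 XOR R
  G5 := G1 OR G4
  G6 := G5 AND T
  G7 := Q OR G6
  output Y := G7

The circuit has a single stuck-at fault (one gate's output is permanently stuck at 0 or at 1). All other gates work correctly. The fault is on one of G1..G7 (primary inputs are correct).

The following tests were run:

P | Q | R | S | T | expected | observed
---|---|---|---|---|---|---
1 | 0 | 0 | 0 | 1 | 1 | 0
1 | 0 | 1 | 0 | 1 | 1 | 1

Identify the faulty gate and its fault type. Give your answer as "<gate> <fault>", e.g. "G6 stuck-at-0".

Fault-free values for test 1 (P=1, Q=0, R=0, S=0, T=1): G1=1, G2=0, G3=0, G4=0, G5=1, G6=1, G7=1, giving Y=1. Observed 0.
Test 1: faults giving observed 0 are {G1 stuck-at-0, G5 stuck-at-0, G6 stuck-at-0, G7 stuck-at-0}.
Test 2 (P=1, Q=0, R=1, S=0, T=1): fault-free G1=1, G2=0, G3=0, G4=1, G5=1, G6=1, G7=1 → 1; observed 1. Eliminates G5 stuck-at-0, G6 stuck-at-0, G7 stuck-at-0.
Only G1 stuck-at-0 is consistent with every test.

G1 stuck-at-0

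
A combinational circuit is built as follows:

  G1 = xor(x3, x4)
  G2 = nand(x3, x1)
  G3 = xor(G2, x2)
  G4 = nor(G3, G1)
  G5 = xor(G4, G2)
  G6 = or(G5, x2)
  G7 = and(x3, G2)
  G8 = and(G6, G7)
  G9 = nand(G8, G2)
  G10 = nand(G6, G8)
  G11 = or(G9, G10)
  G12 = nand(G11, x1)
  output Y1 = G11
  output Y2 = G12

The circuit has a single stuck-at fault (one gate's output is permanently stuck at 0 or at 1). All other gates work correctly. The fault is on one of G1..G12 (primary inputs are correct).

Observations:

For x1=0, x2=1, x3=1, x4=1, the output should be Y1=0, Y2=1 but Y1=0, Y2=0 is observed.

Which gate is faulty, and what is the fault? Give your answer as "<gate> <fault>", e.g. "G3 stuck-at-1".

Fault-free values for test 1 (x1=0, x2=1, x3=1, x4=1): G1=0, G2=1, G3=0, G4=1, G5=0, G6=1, G7=1, G8=1, G9=0, G10=0, G11=0, G12=1, giving Y1=0, Y2=1. Observed Y1=0, Y2=0.
Test 1: faults giving observed Y1=0, Y2=0 are {G12 stuck-at-0}.
Only G12 stuck-at-0 is consistent with every test.

G12 stuck-at-0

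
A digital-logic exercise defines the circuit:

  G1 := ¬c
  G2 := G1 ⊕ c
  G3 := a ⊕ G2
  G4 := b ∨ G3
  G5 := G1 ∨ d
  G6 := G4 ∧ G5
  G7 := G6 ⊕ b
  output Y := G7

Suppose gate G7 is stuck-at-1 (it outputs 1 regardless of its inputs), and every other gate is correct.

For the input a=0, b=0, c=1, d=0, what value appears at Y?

1

Propagate with G7 forced: G1=0, G2=1, G3=1, G4=1, G5=0, G6=0, G7=1 [stuck-at-1].
So Y = 1. (Without the fault it would be 0.)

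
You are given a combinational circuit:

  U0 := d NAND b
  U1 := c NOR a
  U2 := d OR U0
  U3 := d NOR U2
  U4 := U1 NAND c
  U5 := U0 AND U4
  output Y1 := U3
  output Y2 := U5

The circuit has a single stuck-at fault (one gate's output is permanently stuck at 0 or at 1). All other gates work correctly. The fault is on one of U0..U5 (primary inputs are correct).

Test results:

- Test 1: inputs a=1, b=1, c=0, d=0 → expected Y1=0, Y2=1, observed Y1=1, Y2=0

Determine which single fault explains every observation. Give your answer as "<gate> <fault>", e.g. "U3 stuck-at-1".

U0 stuck-at-0

Fault-free values for test 1 (a=1, b=1, c=0, d=0): U0=1, U1=0, U2=1, U3=0, U4=1, U5=1, giving Y1=0, Y2=1. Observed Y1=1, Y2=0.
Test 1: faults giving observed Y1=1, Y2=0 are {U0 stuck-at-0}.
Only U0 stuck-at-0 is consistent with every test.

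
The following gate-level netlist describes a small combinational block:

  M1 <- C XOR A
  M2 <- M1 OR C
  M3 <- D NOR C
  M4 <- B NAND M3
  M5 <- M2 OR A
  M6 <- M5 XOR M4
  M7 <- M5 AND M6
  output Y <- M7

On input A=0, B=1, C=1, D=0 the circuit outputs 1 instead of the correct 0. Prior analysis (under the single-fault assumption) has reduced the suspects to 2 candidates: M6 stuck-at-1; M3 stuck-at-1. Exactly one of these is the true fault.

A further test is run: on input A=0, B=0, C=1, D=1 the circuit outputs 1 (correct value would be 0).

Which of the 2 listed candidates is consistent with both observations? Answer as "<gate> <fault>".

M6 stuck-at-1

Evaluate each candidate on input A=0, B=0, C=1, D=1:
  M6 stuck-at-1: M1=1, M2=1, M3=0, M4=1, M5=1, M6=1 [stuck-at-1], M7=1 → 1 — matches
  M3 stuck-at-1: M1=1, M2=1, M3=1 [stuck-at-1], M4=1, M5=1, M6=0, M7=0 → 0 — eliminated
Only M6 stuck-at-1 reproduces the observed 1.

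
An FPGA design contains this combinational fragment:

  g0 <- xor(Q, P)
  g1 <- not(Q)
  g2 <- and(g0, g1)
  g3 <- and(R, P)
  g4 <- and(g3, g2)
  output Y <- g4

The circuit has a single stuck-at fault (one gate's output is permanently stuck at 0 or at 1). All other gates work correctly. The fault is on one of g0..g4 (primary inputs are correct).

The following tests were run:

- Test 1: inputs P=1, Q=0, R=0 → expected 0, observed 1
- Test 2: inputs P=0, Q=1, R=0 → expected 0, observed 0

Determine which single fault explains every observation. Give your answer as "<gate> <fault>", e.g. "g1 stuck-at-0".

g3 stuck-at-1

Fault-free values for test 1 (P=1, Q=0, R=0): g0=1, g1=1, g2=1, g3=0, g4=0, giving Y=0. Observed 1.
Test 1: faults giving observed 1 are {g3 stuck-at-1, g4 stuck-at-1}.
Test 2 (P=0, Q=1, R=0): fault-free g0=1, g1=0, g2=0, g3=0, g4=0 → 0; observed 0. Eliminates g4 stuck-at-1.
Only g3 stuck-at-1 is consistent with every test.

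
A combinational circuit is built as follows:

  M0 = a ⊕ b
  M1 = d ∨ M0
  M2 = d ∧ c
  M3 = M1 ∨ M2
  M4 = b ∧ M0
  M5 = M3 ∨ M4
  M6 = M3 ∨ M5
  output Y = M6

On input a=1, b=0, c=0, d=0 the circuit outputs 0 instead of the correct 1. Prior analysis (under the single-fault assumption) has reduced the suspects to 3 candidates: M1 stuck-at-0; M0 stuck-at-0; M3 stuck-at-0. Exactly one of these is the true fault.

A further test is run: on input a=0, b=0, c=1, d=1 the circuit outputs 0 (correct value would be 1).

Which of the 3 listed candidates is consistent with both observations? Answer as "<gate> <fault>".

M3 stuck-at-0

Evaluate each candidate on input a=0, b=0, c=1, d=1:
  M1 stuck-at-0: M0=0, M1=0 [stuck-at-0], M2=1, M3=1, M4=0, M5=1, M6=1 → 1 — eliminated
  M0 stuck-at-0: M0=0 [stuck-at-0], M1=1, M2=1, M3=1, M4=0, M5=1, M6=1 → 1 — eliminated
  M3 stuck-at-0: M0=0, M1=1, M2=1, M3=0 [stuck-at-0], M4=0, M5=0, M6=0 → 0 — matches
Only M3 stuck-at-0 reproduces the observed 0.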